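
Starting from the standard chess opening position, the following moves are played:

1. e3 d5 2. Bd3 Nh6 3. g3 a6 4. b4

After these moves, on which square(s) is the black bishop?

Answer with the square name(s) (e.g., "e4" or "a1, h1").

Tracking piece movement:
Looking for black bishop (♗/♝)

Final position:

  a b c d e f g h
  ─────────────────
8│♜ ♞ ♝ ♛ ♚ ♝ · ♜│8
7│· ♟ ♟ · ♟ ♟ ♟ ♟│7
6│♟ · · · · · · ♞│6
5│· · · ♟ · · · ·│5
4│· ♙ · · · · · ·│4
3│· · · ♗ ♙ · ♙ ·│3
2│♙ · ♙ ♙ · ♙ · ♙│2
1│♖ ♘ ♗ ♕ ♔ · ♘ ♖│1
  ─────────────────
  a b c d e f g h


c8, f8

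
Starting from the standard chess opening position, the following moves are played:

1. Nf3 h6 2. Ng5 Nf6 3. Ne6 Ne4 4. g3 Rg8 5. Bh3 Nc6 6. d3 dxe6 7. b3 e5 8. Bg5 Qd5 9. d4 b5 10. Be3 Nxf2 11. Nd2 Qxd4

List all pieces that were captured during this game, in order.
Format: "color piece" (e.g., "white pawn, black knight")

Tracking captures:
  dxe6: captured white knight
  Nxf2: captured white pawn
  Qxd4: captured white pawn

white knight, white pawn, white pawn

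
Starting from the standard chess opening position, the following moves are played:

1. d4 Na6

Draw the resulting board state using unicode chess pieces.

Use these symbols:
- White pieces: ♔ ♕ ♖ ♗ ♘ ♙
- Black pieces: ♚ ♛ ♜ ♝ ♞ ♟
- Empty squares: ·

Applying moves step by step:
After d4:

♜ ♞ ♝ ♛ ♚ ♝ ♞ ♜
♟ ♟ ♟ ♟ ♟ ♟ ♟ ♟
· · · · · · · ·
· · · · · · · ·
· · · ♙ · · · ·
· · · · · · · ·
♙ ♙ ♙ · ♙ ♙ ♙ ♙
♖ ♘ ♗ ♕ ♔ ♗ ♘ ♖


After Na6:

♜ · ♝ ♛ ♚ ♝ ♞ ♜
♟ ♟ ♟ ♟ ♟ ♟ ♟ ♟
♞ · · · · · · ·
· · · · · · · ·
· · · ♙ · · · ·
· · · · · · · ·
♙ ♙ ♙ · ♙ ♙ ♙ ♙
♖ ♘ ♗ ♕ ♔ ♗ ♘ ♖



  a b c d e f g h
  ─────────────────
8│♜ · ♝ ♛ ♚ ♝ ♞ ♜│8
7│♟ ♟ ♟ ♟ ♟ ♟ ♟ ♟│7
6│♞ · · · · · · ·│6
5│· · · · · · · ·│5
4│· · · ♙ · · · ·│4
3│· · · · · · · ·│3
2│♙ ♙ ♙ · ♙ ♙ ♙ ♙│2
1│♖ ♘ ♗ ♕ ♔ ♗ ♘ ♖│1
  ─────────────────
  a b c d e f g h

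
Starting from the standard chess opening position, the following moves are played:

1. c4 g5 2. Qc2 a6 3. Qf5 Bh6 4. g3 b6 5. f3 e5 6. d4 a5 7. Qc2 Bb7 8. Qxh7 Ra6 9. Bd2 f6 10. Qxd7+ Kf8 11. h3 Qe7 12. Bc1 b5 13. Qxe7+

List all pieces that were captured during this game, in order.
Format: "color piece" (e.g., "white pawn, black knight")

Tracking captures:
  Qxh7: captured black pawn
  Qxd7+: captured black pawn
  Qxe7+: captured black queen

black pawn, black pawn, black queen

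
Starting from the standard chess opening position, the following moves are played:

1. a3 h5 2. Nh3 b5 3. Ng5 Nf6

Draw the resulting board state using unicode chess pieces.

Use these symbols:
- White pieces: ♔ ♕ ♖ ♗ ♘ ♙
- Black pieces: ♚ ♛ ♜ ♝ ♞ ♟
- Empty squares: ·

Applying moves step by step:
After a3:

♜ ♞ ♝ ♛ ♚ ♝ ♞ ♜
♟ ♟ ♟ ♟ ♟ ♟ ♟ ♟
· · · · · · · ·
· · · · · · · ·
· · · · · · · ·
♙ · · · · · · ·
· ♙ ♙ ♙ ♙ ♙ ♙ ♙
♖ ♘ ♗ ♕ ♔ ♗ ♘ ♖


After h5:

♜ ♞ ♝ ♛ ♚ ♝ ♞ ♜
♟ ♟ ♟ ♟ ♟ ♟ ♟ ·
· · · · · · · ·
· · · · · · · ♟
· · · · · · · ·
♙ · · · · · · ·
· ♙ ♙ ♙ ♙ ♙ ♙ ♙
♖ ♘ ♗ ♕ ♔ ♗ ♘ ♖


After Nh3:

♜ ♞ ♝ ♛ ♚ ♝ ♞ ♜
♟ ♟ ♟ ♟ ♟ ♟ ♟ ·
· · · · · · · ·
· · · · · · · ♟
· · · · · · · ·
♙ · · · · · · ♘
· ♙ ♙ ♙ ♙ ♙ ♙ ♙
♖ ♘ ♗ ♕ ♔ ♗ · ♖


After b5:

♜ ♞ ♝ ♛ ♚ ♝ ♞ ♜
♟ · ♟ ♟ ♟ ♟ ♟ ·
· · · · · · · ·
· ♟ · · · · · ♟
· · · · · · · ·
♙ · · · · · · ♘
· ♙ ♙ ♙ ♙ ♙ ♙ ♙
♖ ♘ ♗ ♕ ♔ ♗ · ♖


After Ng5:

♜ ♞ ♝ ♛ ♚ ♝ ♞ ♜
♟ · ♟ ♟ ♟ ♟ ♟ ·
· · · · · · · ·
· ♟ · · · · ♘ ♟
· · · · · · · ·
♙ · · · · · · ·
· ♙ ♙ ♙ ♙ ♙ ♙ ♙
♖ ♘ ♗ ♕ ♔ ♗ · ♖


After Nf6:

♜ ♞ ♝ ♛ ♚ ♝ · ♜
♟ · ♟ ♟ ♟ ♟ ♟ ·
· · · · · ♞ · ·
· ♟ · · · · ♘ ♟
· · · · · · · ·
♙ · · · · · · ·
· ♙ ♙ ♙ ♙ ♙ ♙ ♙
♖ ♘ ♗ ♕ ♔ ♗ · ♖



  a b c d e f g h
  ─────────────────
8│♜ ♞ ♝ ♛ ♚ ♝ · ♜│8
7│♟ · ♟ ♟ ♟ ♟ ♟ ·│7
6│· · · · · ♞ · ·│6
5│· ♟ · · · · ♘ ♟│5
4│· · · · · · · ·│4
3│♙ · · · · · · ·│3
2│· ♙ ♙ ♙ ♙ ♙ ♙ ♙│2
1│♖ ♘ ♗ ♕ ♔ ♗ · ♖│1
  ─────────────────
  a b c d e f g h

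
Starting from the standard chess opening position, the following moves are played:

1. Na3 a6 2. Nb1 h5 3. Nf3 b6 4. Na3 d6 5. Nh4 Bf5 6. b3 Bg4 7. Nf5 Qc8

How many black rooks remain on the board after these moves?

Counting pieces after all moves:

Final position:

  a b c d e f g h
  ─────────────────
8│♜ ♞ ♛ · ♚ ♝ ♞ ♜│8
7│· · ♟ · ♟ ♟ ♟ ·│7
6│♟ ♟ · ♟ · · · ·│6
5│· · · · · ♘ · ♟│5
4│· · · · · · ♝ ·│4
3│♘ ♙ · · · · · ·│3
2│♙ · ♙ ♙ ♙ ♙ ♙ ♙│2
1│♖ · ♗ ♕ ♔ ♗ · ♖│1
  ─────────────────
  a b c d e f g h


2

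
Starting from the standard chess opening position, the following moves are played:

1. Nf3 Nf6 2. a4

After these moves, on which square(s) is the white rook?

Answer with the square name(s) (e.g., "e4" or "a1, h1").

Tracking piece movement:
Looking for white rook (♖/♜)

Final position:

  a b c d e f g h
  ─────────────────
8│♜ ♞ ♝ ♛ ♚ ♝ · ♜│8
7│♟ ♟ ♟ ♟ ♟ ♟ ♟ ♟│7
6│· · · · · ♞ · ·│6
5│· · · · · · · ·│5
4│♙ · · · · · · ·│4
3│· · · · · ♘ · ·│3
2│· ♙ ♙ ♙ ♙ ♙ ♙ ♙│2
1│♖ ♘ ♗ ♕ ♔ ♗ · ♖│1
  ─────────────────
  a b c d e f g h


a1, h1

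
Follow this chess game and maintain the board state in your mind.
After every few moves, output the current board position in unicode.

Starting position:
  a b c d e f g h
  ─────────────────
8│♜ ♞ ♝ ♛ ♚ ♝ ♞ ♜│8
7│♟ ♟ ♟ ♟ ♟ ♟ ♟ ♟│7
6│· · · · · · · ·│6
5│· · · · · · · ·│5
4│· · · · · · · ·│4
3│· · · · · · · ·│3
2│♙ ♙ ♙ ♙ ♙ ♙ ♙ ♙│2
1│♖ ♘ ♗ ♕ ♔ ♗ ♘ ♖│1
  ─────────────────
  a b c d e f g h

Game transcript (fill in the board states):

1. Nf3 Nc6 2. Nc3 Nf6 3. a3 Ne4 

  a b c d e f g h
  ─────────────────
8│♜ · ♝ ♛ ♚ ♝ · ♜│8
7│♟ ♟ ♟ ♟ ♟ ♟ ♟ ♟│7
6│· · ♞ · · · · ·│6
5│· · · · · · · ·│5
4│· · · · ♞ · · ·│4
3│♙ · ♘ · · ♘ · ·│3
2│· ♙ ♙ ♙ ♙ ♙ ♙ ♙│2
1│♖ · ♗ ♕ ♔ ♗ · ♖│1
  ─────────────────
  a b c d e f g h

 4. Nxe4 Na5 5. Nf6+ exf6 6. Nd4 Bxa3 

  a b c d e f g h
  ─────────────────
8│♜ · ♝ ♛ ♚ · · ♜│8
7│♟ ♟ ♟ ♟ · ♟ ♟ ♟│7
6│· · · · · ♟ · ·│6
5│♞ · · · · · · ·│5
4│· · · ♘ · · · ·│4
3│♝ · · · · · · ·│3
2│· ♙ ♙ ♙ ♙ ♙ ♙ ♙│2
1│♖ · ♗ ♕ ♔ ♗ · ♖│1
  ─────────────────
  a b c d e f g h

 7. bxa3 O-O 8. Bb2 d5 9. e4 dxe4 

  a b c d e f g h
  ─────────────────
8│♜ · ♝ ♛ · ♜ ♚ ·│8
7│♟ ♟ ♟ · · ♟ ♟ ♟│7
6│· · · · · ♟ · ·│6
5│♞ · · · · · · ·│5
4│· · · ♘ ♟ · · ·│4
3│♙ · · · · · · ·│3
2│· ♗ ♙ ♙ · ♙ ♙ ♙│2
1│♖ · · ♕ ♔ ♗ · ♖│1
  ─────────────────
  a b c d e f g h

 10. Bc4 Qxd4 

  a b c d e f g h
  ─────────────────
8│♜ · ♝ · · ♜ ♚ ·│8
7│♟ ♟ ♟ · · ♟ ♟ ♟│7
6│· · · · · ♟ · ·│6
5│♞ · · · · · · ·│5
4│· · ♗ ♛ ♟ · · ·│4
3│♙ · · · · · · ·│3
2│· ♗ ♙ ♙ · ♙ ♙ ♙│2
1│♖ · · ♕ ♔ · · ♖│1
  ─────────────────
  a b c d e f g h


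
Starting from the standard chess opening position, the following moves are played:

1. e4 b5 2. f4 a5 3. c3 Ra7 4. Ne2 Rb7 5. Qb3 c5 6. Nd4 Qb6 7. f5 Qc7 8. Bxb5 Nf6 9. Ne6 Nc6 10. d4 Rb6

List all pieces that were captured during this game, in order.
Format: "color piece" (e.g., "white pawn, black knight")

Tracking captures:
  Bxb5: captured black pawn

black pawn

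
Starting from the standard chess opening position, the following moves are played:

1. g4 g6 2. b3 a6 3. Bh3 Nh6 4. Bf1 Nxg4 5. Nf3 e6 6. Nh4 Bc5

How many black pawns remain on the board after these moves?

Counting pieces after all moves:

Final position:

  a b c d e f g h
  ─────────────────
8│♜ ♞ ♝ ♛ ♚ · · ♜│8
7│· ♟ ♟ ♟ · ♟ · ♟│7
6│♟ · · · ♟ · ♟ ·│6
5│· · ♝ · · · · ·│5
4│· · · · · · ♞ ♘│4
3│· ♙ · · · · · ·│3
2│♙ · ♙ ♙ ♙ ♙ · ♙│2
1│♖ ♘ ♗ ♕ ♔ ♗ · ♖│1
  ─────────────────
  a b c d e f g h


8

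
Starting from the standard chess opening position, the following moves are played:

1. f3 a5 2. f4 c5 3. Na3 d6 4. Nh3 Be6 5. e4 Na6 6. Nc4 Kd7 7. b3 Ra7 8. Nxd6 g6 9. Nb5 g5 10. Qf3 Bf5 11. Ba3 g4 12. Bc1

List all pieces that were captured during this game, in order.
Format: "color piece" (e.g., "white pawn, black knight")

Tracking captures:
  Nxd6: captured black pawn

black pawn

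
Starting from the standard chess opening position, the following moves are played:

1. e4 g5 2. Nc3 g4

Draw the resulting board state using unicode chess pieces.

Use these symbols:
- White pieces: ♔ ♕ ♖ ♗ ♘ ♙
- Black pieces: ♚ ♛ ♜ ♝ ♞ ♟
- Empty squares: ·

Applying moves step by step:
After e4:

♜ ♞ ♝ ♛ ♚ ♝ ♞ ♜
♟ ♟ ♟ ♟ ♟ ♟ ♟ ♟
· · · · · · · ·
· · · · · · · ·
· · · · ♙ · · ·
· · · · · · · ·
♙ ♙ ♙ ♙ · ♙ ♙ ♙
♖ ♘ ♗ ♕ ♔ ♗ ♘ ♖


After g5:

♜ ♞ ♝ ♛ ♚ ♝ ♞ ♜
♟ ♟ ♟ ♟ ♟ ♟ · ♟
· · · · · · · ·
· · · · · · ♟ ·
· · · · ♙ · · ·
· · · · · · · ·
♙ ♙ ♙ ♙ · ♙ ♙ ♙
♖ ♘ ♗ ♕ ♔ ♗ ♘ ♖


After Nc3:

♜ ♞ ♝ ♛ ♚ ♝ ♞ ♜
♟ ♟ ♟ ♟ ♟ ♟ · ♟
· · · · · · · ·
· · · · · · ♟ ·
· · · · ♙ · · ·
· · ♘ · · · · ·
♙ ♙ ♙ ♙ · ♙ ♙ ♙
♖ · ♗ ♕ ♔ ♗ ♘ ♖


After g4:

♜ ♞ ♝ ♛ ♚ ♝ ♞ ♜
♟ ♟ ♟ ♟ ♟ ♟ · ♟
· · · · · · · ·
· · · · · · · ·
· · · · ♙ · ♟ ·
· · ♘ · · · · ·
♙ ♙ ♙ ♙ · ♙ ♙ ♙
♖ · ♗ ♕ ♔ ♗ ♘ ♖



  a b c d e f g h
  ─────────────────
8│♜ ♞ ♝ ♛ ♚ ♝ ♞ ♜│8
7│♟ ♟ ♟ ♟ ♟ ♟ · ♟│7
6│· · · · · · · ·│6
5│· · · · · · · ·│5
4│· · · · ♙ · ♟ ·│4
3│· · ♘ · · · · ·│3
2│♙ ♙ ♙ ♙ · ♙ ♙ ♙│2
1│♖ · ♗ ♕ ♔ ♗ ♘ ♖│1
  ─────────────────
  a b c d e f g h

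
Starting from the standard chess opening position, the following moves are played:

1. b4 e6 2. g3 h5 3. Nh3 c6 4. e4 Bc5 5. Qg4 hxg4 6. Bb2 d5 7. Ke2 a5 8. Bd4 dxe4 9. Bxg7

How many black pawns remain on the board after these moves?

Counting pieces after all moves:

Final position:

  a b c d e f g h
  ─────────────────
8│♜ ♞ ♝ ♛ ♚ · ♞ ♜│8
7│· ♟ · · · ♟ ♗ ·│7
6│· · ♟ · ♟ · · ·│6
5│♟ · ♝ · · · · ·│5
4│· ♙ · · ♟ · ♟ ·│4
3│· · · · · · ♙ ♘│3
2│♙ · ♙ ♙ ♔ ♙ · ♙│2
1│♖ ♘ · · · ♗ · ♖│1
  ─────────────────
  a b c d e f g h


7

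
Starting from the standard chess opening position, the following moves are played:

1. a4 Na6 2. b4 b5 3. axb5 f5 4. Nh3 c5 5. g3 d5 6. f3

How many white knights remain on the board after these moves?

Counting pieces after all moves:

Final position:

  a b c d e f g h
  ─────────────────
8│♜ · ♝ ♛ ♚ ♝ ♞ ♜│8
7│♟ · · · ♟ · ♟ ♟│7
6│♞ · · · · · · ·│6
5│· ♙ ♟ ♟ · ♟ · ·│5
4│· ♙ · · · · · ·│4
3│· · · · · ♙ ♙ ♘│3
2│· · ♙ ♙ ♙ · · ♙│2
1│♖ ♘ ♗ ♕ ♔ ♗ · ♖│1
  ─────────────────
  a b c d e f g h


2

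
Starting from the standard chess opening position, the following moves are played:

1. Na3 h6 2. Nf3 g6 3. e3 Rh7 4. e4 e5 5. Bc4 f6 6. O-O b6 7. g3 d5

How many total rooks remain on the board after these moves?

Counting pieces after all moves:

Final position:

  a b c d e f g h
  ─────────────────
8│♜ ♞ ♝ ♛ ♚ ♝ ♞ ·│8
7│♟ · ♟ · · · · ♜│7
6│· ♟ · · · ♟ ♟ ♟│6
5│· · · ♟ ♟ · · ·│5
4│· · ♗ · ♙ · · ·│4
3│♘ · · · · ♘ ♙ ·│3
2│♙ ♙ ♙ ♙ · ♙ · ♙│2
1│♖ · ♗ ♕ · ♖ ♔ ·│1
  ─────────────────
  a b c d e f g h


4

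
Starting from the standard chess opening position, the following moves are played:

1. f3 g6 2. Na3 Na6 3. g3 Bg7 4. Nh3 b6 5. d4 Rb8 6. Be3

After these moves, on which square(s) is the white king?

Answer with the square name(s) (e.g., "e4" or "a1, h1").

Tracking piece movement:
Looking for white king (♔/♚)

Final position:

  a b c d e f g h
  ─────────────────
8│· ♜ ♝ ♛ ♚ · ♞ ♜│8
7│♟ · ♟ ♟ ♟ ♟ ♝ ♟│7
6│♞ ♟ · · · · ♟ ·│6
5│· · · · · · · ·│5
4│· · · ♙ · · · ·│4
3│♘ · · · ♗ ♙ ♙ ♘│3
2│♙ ♙ ♙ · ♙ · · ♙│2
1│♖ · · ♕ ♔ ♗ · ♖│1
  ─────────────────
  a b c d e f g h


e1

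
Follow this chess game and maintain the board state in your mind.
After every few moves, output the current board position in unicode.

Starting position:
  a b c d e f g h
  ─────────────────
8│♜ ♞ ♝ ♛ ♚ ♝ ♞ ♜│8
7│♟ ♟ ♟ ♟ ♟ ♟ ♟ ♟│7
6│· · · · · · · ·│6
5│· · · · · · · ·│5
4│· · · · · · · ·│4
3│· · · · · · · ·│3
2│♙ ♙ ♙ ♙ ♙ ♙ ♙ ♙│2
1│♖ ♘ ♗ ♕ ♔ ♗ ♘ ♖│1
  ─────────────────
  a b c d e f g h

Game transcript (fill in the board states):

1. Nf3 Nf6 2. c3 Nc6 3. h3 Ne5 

  a b c d e f g h
  ─────────────────
8│♜ · ♝ ♛ ♚ ♝ · ♜│8
7│♟ ♟ ♟ ♟ ♟ ♟ ♟ ♟│7
6│· · · · · ♞ · ·│6
5│· · · · ♞ · · ·│5
4│· · · · · · · ·│4
3│· · ♙ · · ♘ · ♙│3
2│♙ ♙ · ♙ ♙ ♙ ♙ ·│2
1│♖ ♘ ♗ ♕ ♔ ♗ · ♖│1
  ─────────────────
  a b c d e f g h

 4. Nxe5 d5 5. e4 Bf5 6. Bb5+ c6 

  a b c d e f g h
  ─────────────────
8│♜ · · ♛ ♚ ♝ · ♜│8
7│♟ ♟ · · ♟ ♟ ♟ ♟│7
6│· · ♟ · · ♞ · ·│6
5│· ♗ · ♟ ♘ ♝ · ·│5
4│· · · · ♙ · · ·│4
3│· · ♙ · · · · ♙│3
2│♙ ♙ · ♙ · ♙ ♙ ·│2
1│♖ ♘ ♗ ♕ ♔ · · ♖│1
  ─────────────────
  a b c d e f g h

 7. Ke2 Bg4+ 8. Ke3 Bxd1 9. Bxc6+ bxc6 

  a b c d e f g h
  ─────────────────
8│♜ · · ♛ ♚ ♝ · ♜│8
7│♟ · · · ♟ ♟ ♟ ♟│7
6│· · ♟ · · ♞ · ·│6
5│· · · ♟ ♘ · · ·│5
4│· · · · ♙ · · ·│4
3│· · ♙ · ♔ · · ♙│3
2│♙ ♙ · ♙ · ♙ ♙ ·│2
1│♖ ♘ ♗ ♝ · · · ♖│1
  ─────────────────
  a b c d e f g h

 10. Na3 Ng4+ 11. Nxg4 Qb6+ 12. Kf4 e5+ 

  a b c d e f g h
  ─────────────────
8│♜ · · · ♚ ♝ · ♜│8
7│♟ · · · · ♟ ♟ ♟│7
6│· ♛ ♟ · · · · ·│6
5│· · · ♟ ♟ · · ·│5
4│· · · · ♙ ♔ ♘ ·│4
3│♘ · ♙ · · · · ♙│3
2│♙ ♙ · ♙ · ♙ ♙ ·│2
1│♖ · ♗ ♝ · · · ♖│1
  ─────────────────
  a b c d e f g h

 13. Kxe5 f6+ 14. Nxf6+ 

  a b c d e f g h
  ─────────────────
8│♜ · · · ♚ ♝ · ♜│8
7│♟ · · · · · ♟ ♟│7
6│· ♛ ♟ · · ♘ · ·│6
5│· · · ♟ ♔ · · ·│5
4│· · · · ♙ · · ·│4
3│♘ · ♙ · · · · ♙│3
2│♙ ♙ · ♙ · ♙ ♙ ·│2
1│♖ · ♗ ♝ · · · ♖│1
  ─────────────────
  a b c d e f g h


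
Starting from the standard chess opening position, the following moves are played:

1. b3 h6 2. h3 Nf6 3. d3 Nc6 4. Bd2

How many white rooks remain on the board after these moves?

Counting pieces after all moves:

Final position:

  a b c d e f g h
  ─────────────────
8│♜ · ♝ ♛ ♚ ♝ · ♜│8
7│♟ ♟ ♟ ♟ ♟ ♟ ♟ ·│7
6│· · ♞ · · ♞ · ♟│6
5│· · · · · · · ·│5
4│· · · · · · · ·│4
3│· ♙ · ♙ · · · ♙│3
2│♙ · ♙ ♗ ♙ ♙ ♙ ·│2
1│♖ ♘ · ♕ ♔ ♗ ♘ ♖│1
  ─────────────────
  a b c d e f g h


2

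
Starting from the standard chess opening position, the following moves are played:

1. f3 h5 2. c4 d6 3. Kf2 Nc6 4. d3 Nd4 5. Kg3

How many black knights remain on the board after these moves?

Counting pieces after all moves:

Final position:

  a b c d e f g h
  ─────────────────
8│♜ · ♝ ♛ ♚ ♝ ♞ ♜│8
7│♟ ♟ ♟ · ♟ ♟ ♟ ·│7
6│· · · ♟ · · · ·│6
5│· · · · · · · ♟│5
4│· · ♙ ♞ · · · ·│4
3│· · · ♙ · ♙ ♔ ·│3
2│♙ ♙ · · ♙ · ♙ ♙│2
1│♖ ♘ ♗ ♕ · ♗ ♘ ♖│1
  ─────────────────
  a b c d e f g h


2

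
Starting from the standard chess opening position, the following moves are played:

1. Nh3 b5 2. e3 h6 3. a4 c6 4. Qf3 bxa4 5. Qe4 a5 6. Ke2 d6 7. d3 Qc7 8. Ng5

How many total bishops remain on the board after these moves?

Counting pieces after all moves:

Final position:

  a b c d e f g h
  ─────────────────
8│♜ ♞ ♝ · ♚ ♝ ♞ ♜│8
7│· · ♛ · ♟ ♟ ♟ ·│7
6│· · ♟ ♟ · · · ♟│6
5│♟ · · · · · ♘ ·│5
4│♟ · · · ♕ · · ·│4
3│· · · ♙ ♙ · · ·│3
2│· ♙ ♙ · ♔ ♙ ♙ ♙│2
1│♖ ♘ ♗ · · ♗ · ♖│1
  ─────────────────
  a b c d e f g h


4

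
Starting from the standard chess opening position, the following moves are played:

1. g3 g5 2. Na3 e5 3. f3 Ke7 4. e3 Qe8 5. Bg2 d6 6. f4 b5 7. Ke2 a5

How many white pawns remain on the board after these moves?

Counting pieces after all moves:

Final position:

  a b c d e f g h
  ─────────────────
8│♜ ♞ ♝ · ♛ ♝ ♞ ♜│8
7│· · ♟ · ♚ ♟ · ♟│7
6│· · · ♟ · · · ·│6
5│♟ ♟ · · ♟ · ♟ ·│5
4│· · · · · ♙ · ·│4
3│♘ · · · ♙ · ♙ ·│3
2│♙ ♙ ♙ ♙ ♔ · ♗ ♙│2
1│♖ · ♗ ♕ · · ♘ ♖│1
  ─────────────────
  a b c d e f g h


8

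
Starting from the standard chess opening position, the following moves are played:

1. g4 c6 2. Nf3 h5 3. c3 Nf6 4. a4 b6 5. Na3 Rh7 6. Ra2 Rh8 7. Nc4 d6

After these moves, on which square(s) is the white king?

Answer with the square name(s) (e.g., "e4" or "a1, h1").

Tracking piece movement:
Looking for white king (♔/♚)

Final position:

  a b c d e f g h
  ─────────────────
8│♜ ♞ ♝ ♛ ♚ ♝ · ♜│8
7│♟ · · · ♟ ♟ ♟ ·│7
6│· ♟ ♟ ♟ · ♞ · ·│6
5│· · · · · · · ♟│5
4│♙ · ♘ · · · ♙ ·│4
3│· · ♙ · · ♘ · ·│3
2│♖ ♙ · ♙ ♙ ♙ · ♙│2
1│· · ♗ ♕ ♔ ♗ · ♖│1
  ─────────────────
  a b c d e f g h


e1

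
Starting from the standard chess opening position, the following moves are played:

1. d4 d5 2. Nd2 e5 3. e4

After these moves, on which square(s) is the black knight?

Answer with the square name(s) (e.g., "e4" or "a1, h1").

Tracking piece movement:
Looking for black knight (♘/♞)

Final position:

  a b c d e f g h
  ─────────────────
8│♜ ♞ ♝ ♛ ♚ ♝ ♞ ♜│8
7│♟ ♟ ♟ · · ♟ ♟ ♟│7
6│· · · · · · · ·│6
5│· · · ♟ ♟ · · ·│5
4│· · · ♙ ♙ · · ·│4
3│· · · · · · · ·│3
2│♙ ♙ ♙ ♘ · ♙ ♙ ♙│2
1│♖ · ♗ ♕ ♔ ♗ ♘ ♖│1
  ─────────────────
  a b c d e f g h


b8, g8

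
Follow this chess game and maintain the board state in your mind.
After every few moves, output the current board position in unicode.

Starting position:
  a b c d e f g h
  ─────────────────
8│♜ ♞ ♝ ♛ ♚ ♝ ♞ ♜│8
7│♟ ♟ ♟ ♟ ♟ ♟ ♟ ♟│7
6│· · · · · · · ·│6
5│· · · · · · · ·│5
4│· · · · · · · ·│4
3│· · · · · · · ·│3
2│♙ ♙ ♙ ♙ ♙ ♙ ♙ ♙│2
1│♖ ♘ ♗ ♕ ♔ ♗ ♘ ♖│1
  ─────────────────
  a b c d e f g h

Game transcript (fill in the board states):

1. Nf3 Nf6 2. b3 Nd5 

  a b c d e f g h
  ─────────────────
8│♜ ♞ ♝ ♛ ♚ ♝ · ♜│8
7│♟ ♟ ♟ ♟ ♟ ♟ ♟ ♟│7
6│· · · · · · · ·│6
5│· · · ♞ · · · ·│5
4│· · · · · · · ·│4
3│· ♙ · · · ♘ · ·│3
2│♙ · ♙ ♙ ♙ ♙ ♙ ♙│2
1│♖ ♘ ♗ ♕ ♔ ♗ · ♖│1
  ─────────────────
  a b c d e f g h

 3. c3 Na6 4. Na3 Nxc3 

  a b c d e f g h
  ─────────────────
8│♜ · ♝ ♛ ♚ ♝ · ♜│8
7│♟ ♟ ♟ ♟ ♟ ♟ ♟ ♟│7
6│♞ · · · · · · ·│6
5│· · · · · · · ·│5
4│· · · · · · · ·│4
3│♘ ♙ ♞ · · ♘ · ·│3
2│♙ · · ♙ ♙ ♙ ♙ ♙│2
1│♖ · ♗ ♕ ♔ ♗ · ♖│1
  ─────────────────
  a b c d e f g h

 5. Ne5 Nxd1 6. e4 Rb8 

  a b c d e f g h
  ─────────────────
8│· ♜ ♝ ♛ ♚ ♝ · ♜│8
7│♟ ♟ ♟ ♟ ♟ ♟ ♟ ♟│7
6│♞ · · · · · · ·│6
5│· · · · ♘ · · ·│5
4│· · · · ♙ · · ·│4
3│♘ ♙ · · · · · ·│3
2│♙ · · ♙ · ♙ ♙ ♙│2
1│♖ · ♗ ♞ ♔ ♗ · ♖│1
  ─────────────────
  a b c d e f g h

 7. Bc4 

  a b c d e f g h
  ─────────────────
8│· ♜ ♝ ♛ ♚ ♝ · ♜│8
7│♟ ♟ ♟ ♟ ♟ ♟ ♟ ♟│7
6│♞ · · · · · · ·│6
5│· · · · ♘ · · ·│5
4│· · ♗ · ♙ · · ·│4
3│♘ ♙ · · · · · ·│3
2│♙ · · ♙ · ♙ ♙ ♙│2
1│♖ · ♗ ♞ ♔ · · ♖│1
  ─────────────────
  a b c d e f g h


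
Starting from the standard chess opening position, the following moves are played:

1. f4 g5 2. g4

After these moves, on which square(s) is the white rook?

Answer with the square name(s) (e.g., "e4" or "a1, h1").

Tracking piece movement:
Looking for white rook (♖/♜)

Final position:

  a b c d e f g h
  ─────────────────
8│♜ ♞ ♝ ♛ ♚ ♝ ♞ ♜│8
7│♟ ♟ ♟ ♟ ♟ ♟ · ♟│7
6│· · · · · · · ·│6
5│· · · · · · ♟ ·│5
4│· · · · · ♙ ♙ ·│4
3│· · · · · · · ·│3
2│♙ ♙ ♙ ♙ ♙ · · ♙│2
1│♖ ♘ ♗ ♕ ♔ ♗ ♘ ♖│1
  ─────────────────
  a b c d e f g h


a1, h1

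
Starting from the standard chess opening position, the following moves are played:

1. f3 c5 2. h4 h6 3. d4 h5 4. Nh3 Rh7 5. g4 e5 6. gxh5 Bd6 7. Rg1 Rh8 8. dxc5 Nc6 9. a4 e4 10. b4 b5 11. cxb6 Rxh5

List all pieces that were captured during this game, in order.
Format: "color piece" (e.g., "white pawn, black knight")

Tracking captures:
  gxh5: captured black pawn
  dxc5: captured black pawn
  cxb6: captured black pawn
  Rxh5: captured white pawn

black pawn, black pawn, black pawn, white pawn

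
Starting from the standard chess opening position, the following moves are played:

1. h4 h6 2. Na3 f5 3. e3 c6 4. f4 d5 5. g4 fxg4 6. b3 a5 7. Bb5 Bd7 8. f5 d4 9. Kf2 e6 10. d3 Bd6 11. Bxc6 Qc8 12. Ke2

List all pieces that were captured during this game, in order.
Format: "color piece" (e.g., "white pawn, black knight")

Tracking captures:
  fxg4: captured white pawn
  Bxc6: captured black pawn

white pawn, black pawn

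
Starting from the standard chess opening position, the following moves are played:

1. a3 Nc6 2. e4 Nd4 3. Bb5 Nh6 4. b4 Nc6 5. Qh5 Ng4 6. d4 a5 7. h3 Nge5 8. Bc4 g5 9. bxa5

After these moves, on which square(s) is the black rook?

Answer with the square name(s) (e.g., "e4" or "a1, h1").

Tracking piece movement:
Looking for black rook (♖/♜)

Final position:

  a b c d e f g h
  ─────────────────
8│♜ · ♝ ♛ ♚ ♝ · ♜│8
7│· ♟ ♟ ♟ ♟ ♟ · ♟│7
6│· · ♞ · · · · ·│6
5│♙ · · · ♞ · ♟ ♕│5
4│· · ♗ ♙ ♙ · · ·│4
3│♙ · · · · · · ♙│3
2│· · ♙ · · ♙ ♙ ·│2
1│♖ ♘ ♗ · ♔ · ♘ ♖│1
  ─────────────────
  a b c d e f g h


a8, h8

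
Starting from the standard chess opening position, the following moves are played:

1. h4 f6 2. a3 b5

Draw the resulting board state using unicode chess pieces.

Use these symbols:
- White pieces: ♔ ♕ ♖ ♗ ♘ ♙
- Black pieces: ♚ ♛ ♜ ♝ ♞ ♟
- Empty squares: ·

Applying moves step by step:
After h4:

♜ ♞ ♝ ♛ ♚ ♝ ♞ ♜
♟ ♟ ♟ ♟ ♟ ♟ ♟ ♟
· · · · · · · ·
· · · · · · · ·
· · · · · · · ♙
· · · · · · · ·
♙ ♙ ♙ ♙ ♙ ♙ ♙ ·
♖ ♘ ♗ ♕ ♔ ♗ ♘ ♖


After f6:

♜ ♞ ♝ ♛ ♚ ♝ ♞ ♜
♟ ♟ ♟ ♟ ♟ · ♟ ♟
· · · · · ♟ · ·
· · · · · · · ·
· · · · · · · ♙
· · · · · · · ·
♙ ♙ ♙ ♙ ♙ ♙ ♙ ·
♖ ♘ ♗ ♕ ♔ ♗ ♘ ♖


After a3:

♜ ♞ ♝ ♛ ♚ ♝ ♞ ♜
♟ ♟ ♟ ♟ ♟ · ♟ ♟
· · · · · ♟ · ·
· · · · · · · ·
· · · · · · · ♙
♙ · · · · · · ·
· ♙ ♙ ♙ ♙ ♙ ♙ ·
♖ ♘ ♗ ♕ ♔ ♗ ♘ ♖


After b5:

♜ ♞ ♝ ♛ ♚ ♝ ♞ ♜
♟ · ♟ ♟ ♟ · ♟ ♟
· · · · · ♟ · ·
· ♟ · · · · · ·
· · · · · · · ♙
♙ · · · · · · ·
· ♙ ♙ ♙ ♙ ♙ ♙ ·
♖ ♘ ♗ ♕ ♔ ♗ ♘ ♖



  a b c d e f g h
  ─────────────────
8│♜ ♞ ♝ ♛ ♚ ♝ ♞ ♜│8
7│♟ · ♟ ♟ ♟ · ♟ ♟│7
6│· · · · · ♟ · ·│6
5│· ♟ · · · · · ·│5
4│· · · · · · · ♙│4
3│♙ · · · · · · ·│3
2│· ♙ ♙ ♙ ♙ ♙ ♙ ·│2
1│♖ ♘ ♗ ♕ ♔ ♗ ♘ ♖│1
  ─────────────────
  a b c d e f g h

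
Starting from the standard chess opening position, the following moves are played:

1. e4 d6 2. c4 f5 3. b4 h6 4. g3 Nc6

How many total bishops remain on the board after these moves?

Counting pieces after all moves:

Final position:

  a b c d e f g h
  ─────────────────
8│♜ · ♝ ♛ ♚ ♝ ♞ ♜│8
7│♟ ♟ ♟ · ♟ · ♟ ·│7
6│· · ♞ ♟ · · · ♟│6
5│· · · · · ♟ · ·│5
4│· ♙ ♙ · ♙ · · ·│4
3│· · · · · · ♙ ·│3
2│♙ · · ♙ · ♙ · ♙│2
1│♖ ♘ ♗ ♕ ♔ ♗ ♘ ♖│1
  ─────────────────
  a b c d e f g h


4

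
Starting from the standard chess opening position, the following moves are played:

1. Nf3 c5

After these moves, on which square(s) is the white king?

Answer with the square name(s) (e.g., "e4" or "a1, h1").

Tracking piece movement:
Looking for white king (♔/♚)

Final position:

  a b c d e f g h
  ─────────────────
8│♜ ♞ ♝ ♛ ♚ ♝ ♞ ♜│8
7│♟ ♟ · ♟ ♟ ♟ ♟ ♟│7
6│· · · · · · · ·│6
5│· · ♟ · · · · ·│5
4│· · · · · · · ·│4
3│· · · · · ♘ · ·│3
2│♙ ♙ ♙ ♙ ♙ ♙ ♙ ♙│2
1│♖ ♘ ♗ ♕ ♔ ♗ · ♖│1
  ─────────────────
  a b c d e f g h


e1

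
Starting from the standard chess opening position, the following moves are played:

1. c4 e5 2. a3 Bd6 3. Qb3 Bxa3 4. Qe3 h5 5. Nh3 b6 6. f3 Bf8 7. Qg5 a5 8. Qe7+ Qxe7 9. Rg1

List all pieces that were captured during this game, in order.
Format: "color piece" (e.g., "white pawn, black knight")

Tracking captures:
  Bxa3: captured white pawn
  Qxe7: captured white queen

white pawn, white queen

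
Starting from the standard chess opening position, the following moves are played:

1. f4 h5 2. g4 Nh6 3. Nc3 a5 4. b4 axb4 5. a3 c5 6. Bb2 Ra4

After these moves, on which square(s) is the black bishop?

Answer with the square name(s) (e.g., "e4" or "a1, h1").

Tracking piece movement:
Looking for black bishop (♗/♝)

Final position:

  a b c d e f g h
  ─────────────────
8│· ♞ ♝ ♛ ♚ ♝ · ♜│8
7│· ♟ · ♟ ♟ ♟ ♟ ·│7
6│· · · · · · · ♞│6
5│· · ♟ · · · · ♟│5
4│♜ ♟ · · · ♙ ♙ ·│4
3│♙ · ♘ · · · · ·│3
2│· ♗ ♙ ♙ ♙ · · ♙│2
1│♖ · · ♕ ♔ ♗ ♘ ♖│1
  ─────────────────
  a b c d e f g h


c8, f8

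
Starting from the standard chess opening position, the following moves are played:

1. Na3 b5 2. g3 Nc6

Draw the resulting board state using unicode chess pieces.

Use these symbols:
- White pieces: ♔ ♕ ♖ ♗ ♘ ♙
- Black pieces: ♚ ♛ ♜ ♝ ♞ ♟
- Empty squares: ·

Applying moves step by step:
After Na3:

♜ ♞ ♝ ♛ ♚ ♝ ♞ ♜
♟ ♟ ♟ ♟ ♟ ♟ ♟ ♟
· · · · · · · ·
· · · · · · · ·
· · · · · · · ·
♘ · · · · · · ·
♙ ♙ ♙ ♙ ♙ ♙ ♙ ♙
♖ · ♗ ♕ ♔ ♗ ♘ ♖


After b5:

♜ ♞ ♝ ♛ ♚ ♝ ♞ ♜
♟ · ♟ ♟ ♟ ♟ ♟ ♟
· · · · · · · ·
· ♟ · · · · · ·
· · · · · · · ·
♘ · · · · · · ·
♙ ♙ ♙ ♙ ♙ ♙ ♙ ♙
♖ · ♗ ♕ ♔ ♗ ♘ ♖


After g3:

♜ ♞ ♝ ♛ ♚ ♝ ♞ ♜
♟ · ♟ ♟ ♟ ♟ ♟ ♟
· · · · · · · ·
· ♟ · · · · · ·
· · · · · · · ·
♘ · · · · · ♙ ·
♙ ♙ ♙ ♙ ♙ ♙ · ♙
♖ · ♗ ♕ ♔ ♗ ♘ ♖


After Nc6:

♜ · ♝ ♛ ♚ ♝ ♞ ♜
♟ · ♟ ♟ ♟ ♟ ♟ ♟
· · ♞ · · · · ·
· ♟ · · · · · ·
· · · · · · · ·
♘ · · · · · ♙ ·
♙ ♙ ♙ ♙ ♙ ♙ · ♙
♖ · ♗ ♕ ♔ ♗ ♘ ♖



  a b c d e f g h
  ─────────────────
8│♜ · ♝ ♛ ♚ ♝ ♞ ♜│8
7│♟ · ♟ ♟ ♟ ♟ ♟ ♟│7
6│· · ♞ · · · · ·│6
5│· ♟ · · · · · ·│5
4│· · · · · · · ·│4
3│♘ · · · · · ♙ ·│3
2│♙ ♙ ♙ ♙ ♙ ♙ · ♙│2
1│♖ · ♗ ♕ ♔ ♗ ♘ ♖│1
  ─────────────────
  a b c d e f g h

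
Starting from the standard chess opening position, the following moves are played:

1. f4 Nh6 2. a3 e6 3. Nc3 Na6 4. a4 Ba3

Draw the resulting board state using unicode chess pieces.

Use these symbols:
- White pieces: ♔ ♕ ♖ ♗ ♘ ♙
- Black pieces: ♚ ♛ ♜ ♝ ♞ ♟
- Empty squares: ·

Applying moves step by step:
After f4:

♜ ♞ ♝ ♛ ♚ ♝ ♞ ♜
♟ ♟ ♟ ♟ ♟ ♟ ♟ ♟
· · · · · · · ·
· · · · · · · ·
· · · · · ♙ · ·
· · · · · · · ·
♙ ♙ ♙ ♙ ♙ · ♙ ♙
♖ ♘ ♗ ♕ ♔ ♗ ♘ ♖


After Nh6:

♜ ♞ ♝ ♛ ♚ ♝ · ♜
♟ ♟ ♟ ♟ ♟ ♟ ♟ ♟
· · · · · · · ♞
· · · · · · · ·
· · · · · ♙ · ·
· · · · · · · ·
♙ ♙ ♙ ♙ ♙ · ♙ ♙
♖ ♘ ♗ ♕ ♔ ♗ ♘ ♖


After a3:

♜ ♞ ♝ ♛ ♚ ♝ · ♜
♟ ♟ ♟ ♟ ♟ ♟ ♟ ♟
· · · · · · · ♞
· · · · · · · ·
· · · · · ♙ · ·
♙ · · · · · · ·
· ♙ ♙ ♙ ♙ · ♙ ♙
♖ ♘ ♗ ♕ ♔ ♗ ♘ ♖


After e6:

♜ ♞ ♝ ♛ ♚ ♝ · ♜
♟ ♟ ♟ ♟ · ♟ ♟ ♟
· · · · ♟ · · ♞
· · · · · · · ·
· · · · · ♙ · ·
♙ · · · · · · ·
· ♙ ♙ ♙ ♙ · ♙ ♙
♖ ♘ ♗ ♕ ♔ ♗ ♘ ♖


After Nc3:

♜ ♞ ♝ ♛ ♚ ♝ · ♜
♟ ♟ ♟ ♟ · ♟ ♟ ♟
· · · · ♟ · · ♞
· · · · · · · ·
· · · · · ♙ · ·
♙ · ♘ · · · · ·
· ♙ ♙ ♙ ♙ · ♙ ♙
♖ · ♗ ♕ ♔ ♗ ♘ ♖


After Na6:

♜ · ♝ ♛ ♚ ♝ · ♜
♟ ♟ ♟ ♟ · ♟ ♟ ♟
♞ · · · ♟ · · ♞
· · · · · · · ·
· · · · · ♙ · ·
♙ · ♘ · · · · ·
· ♙ ♙ ♙ ♙ · ♙ ♙
♖ · ♗ ♕ ♔ ♗ ♘ ♖


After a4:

♜ · ♝ ♛ ♚ ♝ · ♜
♟ ♟ ♟ ♟ · ♟ ♟ ♟
♞ · · · ♟ · · ♞
· · · · · · · ·
♙ · · · · ♙ · ·
· · ♘ · · · · ·
· ♙ ♙ ♙ ♙ · ♙ ♙
♖ · ♗ ♕ ♔ ♗ ♘ ♖


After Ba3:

♜ · ♝ ♛ ♚ · · ♜
♟ ♟ ♟ ♟ · ♟ ♟ ♟
♞ · · · ♟ · · ♞
· · · · · · · ·
♙ · · · · ♙ · ·
♝ · ♘ · · · · ·
· ♙ ♙ ♙ ♙ · ♙ ♙
♖ · ♗ ♕ ♔ ♗ ♘ ♖



  a b c d e f g h
  ─────────────────
8│♜ · ♝ ♛ ♚ · · ♜│8
7│♟ ♟ ♟ ♟ · ♟ ♟ ♟│7
6│♞ · · · ♟ · · ♞│6
5│· · · · · · · ·│5
4│♙ · · · · ♙ · ·│4
3│♝ · ♘ · · · · ·│3
2│· ♙ ♙ ♙ ♙ · ♙ ♙│2
1│♖ · ♗ ♕ ♔ ♗ ♘ ♖│1
  ─────────────────
  a b c d e f g h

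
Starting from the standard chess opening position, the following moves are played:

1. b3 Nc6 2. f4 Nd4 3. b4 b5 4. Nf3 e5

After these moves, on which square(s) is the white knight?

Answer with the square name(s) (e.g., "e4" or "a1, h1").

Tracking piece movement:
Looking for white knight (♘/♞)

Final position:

  a b c d e f g h
  ─────────────────
8│♜ · ♝ ♛ ♚ ♝ ♞ ♜│8
7│♟ · ♟ ♟ · ♟ ♟ ♟│7
6│· · · · · · · ·│6
5│· ♟ · · ♟ · · ·│5
4│· ♙ · ♞ · ♙ · ·│4
3│· · · · · ♘ · ·│3
2│♙ · ♙ ♙ ♙ · ♙ ♙│2
1│♖ ♘ ♗ ♕ ♔ ♗ · ♖│1
  ─────────────────
  a b c d e f g h


b1, f3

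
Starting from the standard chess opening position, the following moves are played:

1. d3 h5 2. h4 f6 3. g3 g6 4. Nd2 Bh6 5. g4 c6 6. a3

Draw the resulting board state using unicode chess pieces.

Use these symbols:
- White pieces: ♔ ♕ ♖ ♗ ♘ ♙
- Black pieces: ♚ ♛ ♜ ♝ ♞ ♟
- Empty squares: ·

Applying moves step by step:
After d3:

♜ ♞ ♝ ♛ ♚ ♝ ♞ ♜
♟ ♟ ♟ ♟ ♟ ♟ ♟ ♟
· · · · · · · ·
· · · · · · · ·
· · · · · · · ·
· · · ♙ · · · ·
♙ ♙ ♙ · ♙ ♙ ♙ ♙
♖ ♘ ♗ ♕ ♔ ♗ ♘ ♖


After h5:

♜ ♞ ♝ ♛ ♚ ♝ ♞ ♜
♟ ♟ ♟ ♟ ♟ ♟ ♟ ·
· · · · · · · ·
· · · · · · · ♟
· · · · · · · ·
· · · ♙ · · · ·
♙ ♙ ♙ · ♙ ♙ ♙ ♙
♖ ♘ ♗ ♕ ♔ ♗ ♘ ♖


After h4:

♜ ♞ ♝ ♛ ♚ ♝ ♞ ♜
♟ ♟ ♟ ♟ ♟ ♟ ♟ ·
· · · · · · · ·
· · · · · · · ♟
· · · · · · · ♙
· · · ♙ · · · ·
♙ ♙ ♙ · ♙ ♙ ♙ ·
♖ ♘ ♗ ♕ ♔ ♗ ♘ ♖


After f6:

♜ ♞ ♝ ♛ ♚ ♝ ♞ ♜
♟ ♟ ♟ ♟ ♟ · ♟ ·
· · · · · ♟ · ·
· · · · · · · ♟
· · · · · · · ♙
· · · ♙ · · · ·
♙ ♙ ♙ · ♙ ♙ ♙ ·
♖ ♘ ♗ ♕ ♔ ♗ ♘ ♖


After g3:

♜ ♞ ♝ ♛ ♚ ♝ ♞ ♜
♟ ♟ ♟ ♟ ♟ · ♟ ·
· · · · · ♟ · ·
· · · · · · · ♟
· · · · · · · ♙
· · · ♙ · · ♙ ·
♙ ♙ ♙ · ♙ ♙ · ·
♖ ♘ ♗ ♕ ♔ ♗ ♘ ♖


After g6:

♜ ♞ ♝ ♛ ♚ ♝ ♞ ♜
♟ ♟ ♟ ♟ ♟ · · ·
· · · · · ♟ ♟ ·
· · · · · · · ♟
· · · · · · · ♙
· · · ♙ · · ♙ ·
♙ ♙ ♙ · ♙ ♙ · ·
♖ ♘ ♗ ♕ ♔ ♗ ♘ ♖


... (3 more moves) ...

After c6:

♜ ♞ ♝ ♛ ♚ · ♞ ♜
♟ ♟ · ♟ ♟ · · ·
· · ♟ · · ♟ ♟ ♝
· · · · · · · ♟
· · · · · · ♙ ♙
· · · ♙ · · · ·
♙ ♙ ♙ ♘ ♙ ♙ · ·
♖ · ♗ ♕ ♔ ♗ ♘ ♖


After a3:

♜ ♞ ♝ ♛ ♚ · ♞ ♜
♟ ♟ · ♟ ♟ · · ·
· · ♟ · · ♟ ♟ ♝
· · · · · · · ♟
· · · · · · ♙ ♙
♙ · · ♙ · · · ·
· ♙ ♙ ♘ ♙ ♙ · ·
♖ · ♗ ♕ ♔ ♗ ♘ ♖



  a b c d e f g h
  ─────────────────
8│♜ ♞ ♝ ♛ ♚ · ♞ ♜│8
7│♟ ♟ · ♟ ♟ · · ·│7
6│· · ♟ · · ♟ ♟ ♝│6
5│· · · · · · · ♟│5
4│· · · · · · ♙ ♙│4
3│♙ · · ♙ · · · ·│3
2│· ♙ ♙ ♘ ♙ ♙ · ·│2
1│♖ · ♗ ♕ ♔ ♗ ♘ ♖│1
  ─────────────────
  a b c d e f g h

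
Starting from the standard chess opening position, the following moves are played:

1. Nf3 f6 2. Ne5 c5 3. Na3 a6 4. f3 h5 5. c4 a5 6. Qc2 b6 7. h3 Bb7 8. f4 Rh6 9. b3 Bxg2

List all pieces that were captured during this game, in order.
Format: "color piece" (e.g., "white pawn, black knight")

Tracking captures:
  Bxg2: captured white pawn

white pawn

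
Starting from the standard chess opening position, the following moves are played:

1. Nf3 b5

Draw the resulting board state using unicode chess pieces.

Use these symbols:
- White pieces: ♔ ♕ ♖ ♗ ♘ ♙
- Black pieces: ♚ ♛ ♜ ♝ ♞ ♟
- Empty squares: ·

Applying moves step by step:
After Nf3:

♜ ♞ ♝ ♛ ♚ ♝ ♞ ♜
♟ ♟ ♟ ♟ ♟ ♟ ♟ ♟
· · · · · · · ·
· · · · · · · ·
· · · · · · · ·
· · · · · ♘ · ·
♙ ♙ ♙ ♙ ♙ ♙ ♙ ♙
♖ ♘ ♗ ♕ ♔ ♗ · ♖


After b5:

♜ ♞ ♝ ♛ ♚ ♝ ♞ ♜
♟ · ♟ ♟ ♟ ♟ ♟ ♟
· · · · · · · ·
· ♟ · · · · · ·
· · · · · · · ·
· · · · · ♘ · ·
♙ ♙ ♙ ♙ ♙ ♙ ♙ ♙
♖ ♘ ♗ ♕ ♔ ♗ · ♖



  a b c d e f g h
  ─────────────────
8│♜ ♞ ♝ ♛ ♚ ♝ ♞ ♜│8
7│♟ · ♟ ♟ ♟ ♟ ♟ ♟│7
6│· · · · · · · ·│6
5│· ♟ · · · · · ·│5
4│· · · · · · · ·│4
3│· · · · · ♘ · ·│3
2│♙ ♙ ♙ ♙ ♙ ♙ ♙ ♙│2
1│♖ ♘ ♗ ♕ ♔ ♗ · ♖│1
  ─────────────────
  a b c d e f g h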